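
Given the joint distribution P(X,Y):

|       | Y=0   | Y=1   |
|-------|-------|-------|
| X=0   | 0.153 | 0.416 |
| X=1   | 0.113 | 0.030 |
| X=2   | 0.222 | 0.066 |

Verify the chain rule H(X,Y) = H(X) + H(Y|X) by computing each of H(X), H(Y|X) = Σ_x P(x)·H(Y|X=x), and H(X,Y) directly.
H(X) = 1.3813 bits, H(Y|X) = 0.8075 bits, H(X,Y) = 2.1888 bits

Marginal of X (row sums):
  P(X=0) = 0.153 + 0.416 = 0.569
  P(X=1) = 0.113 + 0.030 = 0.143
  P(X=2) = 0.222 + 0.066 = 0.288
H(X) = -[0.569·log₂(0.569) + 0.143·log₂(0.143) + 0.288·log₂(0.288)]
  = 0.46288 + 0.40125 + 0.51721 = 1.3813 bits

H(Y|X) = Σ_x P(x)·H(Y|X=x):
  X=0: P(X=0) = 0.569, P(Y|X=0) = (153/569, 416/569) → H(Y|X=0) = 0.83987
  X=1: P(X=1) = 0.143, P(Y|X=1) = (113/143, 30/143) → H(Y|X=1) = 0.74108
  X=2: P(X=2) = 0.288, P(Y|X=2) = (37/48, 11/48) → H(Y|X=2) = 0.77656
H(Y|X) = 0.569·0.83987 + 0.143·0.74108 + 0.288·0.77656 = 0.8075 bits

H(X,Y) = -Σ_{x,y} P(x,y) log₂ P(x,y). Per-cell terms -P(x,y)·log₂P(x,y):
  X=0: 0.41438, 0.52638
  X=1: 0.35545, 0.15177
  X=2: 0.48204, 0.25881
Sum of the 6 terms: H(X,Y) = 2.1888 bits

Chain rule check:
  H(X) + H(Y|X) = 1.3813 + 0.8075 = 2.1888 bits
  H(X,Y) = 2.1888 bits
✓ Chain rule verified.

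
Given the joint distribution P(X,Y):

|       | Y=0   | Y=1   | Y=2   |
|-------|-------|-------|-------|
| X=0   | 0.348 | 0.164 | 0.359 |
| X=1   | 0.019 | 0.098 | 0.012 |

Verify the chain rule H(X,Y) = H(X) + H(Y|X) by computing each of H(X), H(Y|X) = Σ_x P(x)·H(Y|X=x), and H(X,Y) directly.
H(X) = 0.5547 bits, H(Y|X) = 1.4472 bits, H(X,Y) = 2.0019 bits

Marginal of X (row sums):
  P(X=0) = 0.348 + 0.164 + 0.359 = 0.871
  P(X=1) = 0.019 + 0.098 + 0.012 = 0.129
H(X) = -[0.871·log₂(0.871) + 0.129·log₂(0.129)]
  = 0.1736 + 0.3811 = 0.5547 bits

H(Y|X) = Σ_x P(x)·H(Y|X=x):
  X=0: P(X=0) = 0.871, P(Y|X=0) = (348/871, 164/871, 359/871) → H(Y|X=0) = 1.5094
  X=1: P(X=1) = 0.129, P(Y|X=1) = (19/129, 98/129, 4/43) → H(Y|X=1) = 1.0270
H(Y|X) = 0.871·1.5094 + 0.129·1.0270 = 1.4472 bits

H(X,Y) = -Σ_{x,y} P(x,y) log₂ P(x,y). Per-cell terms -P(x,y)·log₂P(x,y):
  X=0: 0.5299, 0.4278, 0.5306
  X=1: 0.1086, 0.3284, 0.0766
Sum of the 6 terms: H(X,Y) = 2.0019 bits

Chain rule check:
  H(X) + H(Y|X) = 0.5547 + 1.4472 = 2.0019 bits
  H(X,Y) = 2.0019 bits
✓ Chain rule verified.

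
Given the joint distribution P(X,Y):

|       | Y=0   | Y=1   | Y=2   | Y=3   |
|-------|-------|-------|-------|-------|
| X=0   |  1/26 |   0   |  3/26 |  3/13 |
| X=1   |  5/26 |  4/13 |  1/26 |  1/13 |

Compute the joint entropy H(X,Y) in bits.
2.4745 bits

H(X,Y) = -Σ_{x,y} P(x,y) log₂ P(x,y). Per-cell terms -P(x,y)·log₂P(x,y):
  X=0: 0.1808, 0.0000, 0.3595, 0.4882
  X=1: 0.4574, 0.5232, 0.1808, 0.2846
  (cells with P = 0 contribute 0)
Sum of the 8 terms: H(X,Y) = 2.4745 bits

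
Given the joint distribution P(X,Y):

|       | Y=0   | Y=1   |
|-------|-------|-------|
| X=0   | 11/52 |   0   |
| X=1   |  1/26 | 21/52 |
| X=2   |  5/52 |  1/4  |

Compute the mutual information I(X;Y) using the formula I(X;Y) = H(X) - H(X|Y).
0.4470 bits

I(X;Y) = H(X) - H(X|Y)

Marginal of X (row sums):
  P(X=0) = 11/52 + 0 = 11/52
  P(X=1) = 1/26 + 21/52 = 23/52
  P(X=2) = 5/52 + 1/4 = 9/26
H(X) = -[(11/52)·log₂(11/52) + (23/52)·log₂(23/52) + (9/26)·log₂(9/26)]
  = 0.4741 + 0.5205 + 0.5298 = 1.5244 bits

Marginal of Y (column sums):
  P(Y=0) = 11/52 + 1/26 + 5/52 = 9/26
  P(Y=1) = 0 + 21/52 + 1/4 = 17/26
H(X|Y) = Σ_y P(y)·H(X|Y=y):
  Y=0: P(Y=0) = 9/26, P(X|Y=0) = (11/18, 1/9, 5/18) → H(X|Y=0) = 1.2997
  Y=1: P(Y=1) = 17/26, P(X|Y=1) = (0, 21/34, 13/34) → H(X|Y=1) = 0.9597
H(X|Y) = (9/26)·1.2997 + (17/26)·0.9597 = 1.0774 bits

I(X;Y) = H(X) - H(X|Y) = 1.5244 - 1.0774 = 0.4470 bits

Cross-check via I(X;Y) = H(X) + H(Y) - H(X,Y): computing H(Y) from the column sums and H(X,Y) from the 6 cells in the same way gives H(Y) = 0.9306 bits and H(X,Y) = 2.0080 bits, so
I(X;Y) = 1.5244 + 0.9306 - 2.0080 = 0.4470 bits ✓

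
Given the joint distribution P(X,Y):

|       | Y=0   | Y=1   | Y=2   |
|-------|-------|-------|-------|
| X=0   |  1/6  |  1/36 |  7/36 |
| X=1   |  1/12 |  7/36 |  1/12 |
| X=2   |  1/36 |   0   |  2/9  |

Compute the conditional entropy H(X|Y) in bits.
1.2210 bits

H(X|Y) = H(X,Y) - H(Y)

H(X,Y) = -Σ_{x,y} P(x,y) log₂ P(x,y). Per-cell terms -P(x,y)·log₂P(x,y):
  X=0: 0.43083, 0.14361, 0.45939
  X=1: 0.29875, 0.45939, 0.29875
  X=2: 0.14361, 0.00000, 0.48221
  (cells with P = 0 contribute 0)
Sum of the 9 terms: H(X,Y) = 2.7165 bits

Marginal of Y (column sums):
  P(Y=0) = 1/6 + 1/12 + 1/36 = 5/18
  P(Y=1) = 1/36 + 7/36 + 0 = 2/9
  P(Y=2) = 7/36 + 1/12 + 2/9 = 1/2
H(Y) = -[(5/18)·log₂(5/18) + (2/9)·log₂(2/9) + (1/2)·log₂(1/2)]
  = 0.51333 + 0.48221 + 0.50000 = 1.4955 bits

H(X|Y) = H(X,Y) - H(Y) = 2.7165 - 1.4955 = 1.2210 bits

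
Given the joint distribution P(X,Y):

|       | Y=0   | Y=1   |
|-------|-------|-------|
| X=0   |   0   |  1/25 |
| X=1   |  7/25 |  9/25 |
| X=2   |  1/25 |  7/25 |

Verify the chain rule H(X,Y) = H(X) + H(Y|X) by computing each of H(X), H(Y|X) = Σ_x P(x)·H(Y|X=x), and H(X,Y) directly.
H(X) = 1.1239 bits, H(Y|X) = 0.8067 bits, H(X,Y) = 1.9306 bits

Marginal of X (row sums):
  P(X=0) = 0 + 1/25 = 1/25
  P(X=1) = 7/25 + 9/25 = 16/25
  P(X=2) = 1/25 + 7/25 = 8/25
H(X) = -[(1/25)·log₂(1/25) + (16/25)·log₂(16/25) + (8/25)·log₂(8/25)]
  = 0.1858 + 0.4121 + 0.5260 = 1.1239 bits

H(Y|X) = Σ_x P(x)·H(Y|X=x):
  X=0: P(X=0) = 1/25, P(Y|X=0) = (0, 1) → H(Y|X=0) = 0.0000
  X=1: P(X=1) = 16/25, P(Y|X=1) = (7/16, 9/16) → H(Y|X=1) = 0.9887
  X=2: P(X=2) = 8/25, P(Y|X=2) = (1/8, 7/8) → H(Y|X=2) = 0.5436
H(Y|X) = (1/25)·0.0000 + (16/25)·0.9887 + (8/25)·0.5436 = 0.8067 bits

H(X,Y) = -Σ_{x,y} P(x,y) log₂ P(x,y). Per-cell terms -P(x,y)·log₂P(x,y):
  X=0: 0.0000, 0.1858
  X=1: 0.5142, 0.5306
  X=2: 0.1858, 0.5142
  (cells with P = 0 contribute 0)
Sum of the 6 terms: H(X,Y) = 1.9306 bits

Chain rule check:
  H(X) + H(Y|X) = 1.1239 + 0.8067 = 1.9306 bits
  H(X,Y) = 1.9306 bits
✓ Chain rule verified.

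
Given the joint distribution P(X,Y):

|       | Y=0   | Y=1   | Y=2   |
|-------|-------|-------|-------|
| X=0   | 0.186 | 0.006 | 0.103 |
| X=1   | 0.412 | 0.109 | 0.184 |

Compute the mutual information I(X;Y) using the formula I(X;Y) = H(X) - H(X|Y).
0.0360 bits

I(X;Y) = H(X) - H(X|Y)

Marginal of X (row sums):
  P(X=0) = 0.186 + 0.006 + 0.103 = 0.295
  P(X=1) = 0.412 + 0.109 + 0.184 = 0.705
H(X) = -[0.295·log₂(0.295) + 0.705·log₂(0.705)]
  = 0.5196 + 0.3555 = 0.8751 bits

Marginal of Y (column sums):
  P(Y=0) = 0.186 + 0.412 = 0.598
  P(Y=1) = 0.006 + 0.109 = 0.115
  P(Y=2) = 0.103 + 0.184 = 0.287
H(X|Y) = Σ_y P(y)·H(X|Y=y):
  Y=0: P(Y=0) = 0.598, P(X|Y=0) = (93/299, 206/299) → H(X|Y=0) = 0.8944
  Y=1: P(Y=1) = 0.115, P(X|Y=1) = (6/115, 109/115) → H(X|Y=1) = 0.2956
  Y=2: P(Y=2) = 0.287, P(X|Y=2) = (103/287, 184/287) → H(X|Y=2) = 0.9418
H(X|Y) = 0.598·0.8944 + 0.115·0.2956 + 0.287·0.9418 = 0.8391 bits

I(X;Y) = H(X) - H(X|Y) = 0.8751 - 0.8391 = 0.0360 bits

Cross-check via I(X;Y) = H(X) + H(Y) - H(X,Y): computing H(Y) from the column sums and H(X,Y) from the 6 cells in the same way gives H(Y) = 1.3193 bits and H(X,Y) = 2.1584 bits, so
I(X;Y) = 0.8751 + 1.3193 - 2.1584 = 0.0360 bits ✓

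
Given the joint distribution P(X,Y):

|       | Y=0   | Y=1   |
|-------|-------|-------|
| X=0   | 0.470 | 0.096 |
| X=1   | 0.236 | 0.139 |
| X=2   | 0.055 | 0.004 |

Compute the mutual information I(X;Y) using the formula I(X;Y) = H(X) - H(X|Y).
0.0438 bits

I(X;Y) = H(X) - H(X|Y)

Marginal of X (row sums):
  P(X=0) = 0.470 + 0.096 = 0.566
  P(X=1) = 0.236 + 0.139 = 0.375
  P(X=2) = 0.055 + 0.004 = 0.059
H(X) = -[0.566·log₂(0.566) + 0.375·log₂(0.375) + 0.059·log₂(0.059)]
  = 0.4648 + 0.5306 + 0.2409 = 1.2363 bits

Marginal of Y (column sums):
  P(Y=0) = 0.470 + 0.236 + 0.055 = 0.761
  P(Y=1) = 0.096 + 0.139 + 0.004 = 0.239
H(X|Y) = Σ_y P(y)·H(X|Y=y):
  Y=0: P(Y=0) = 0.761, P(X|Y=0) = (470/761, 236/761, 55/761) → H(X|Y=0) = 1.2272
  Y=1: P(Y=1) = 0.239, P(X|Y=1) = (96/239, 139/239, 4/239) → H(X|Y=1) = 1.0821
H(X|Y) = 0.761·1.2272 + 0.239·1.0821 = 1.1925 bits

I(X;Y) = H(X) - H(X|Y) = 1.2363 - 1.1925 = 0.0438 bits

Cross-check via I(X;Y) = H(X) + H(Y) - H(X,Y): computing H(Y) from the column sums and H(X,Y) from the 6 cells in the same way gives H(Y) = 0.7934 bits and H(X,Y) = 1.9859 bits, so
I(X;Y) = 1.2363 + 0.7934 - 1.9859 = 0.0438 bits ✓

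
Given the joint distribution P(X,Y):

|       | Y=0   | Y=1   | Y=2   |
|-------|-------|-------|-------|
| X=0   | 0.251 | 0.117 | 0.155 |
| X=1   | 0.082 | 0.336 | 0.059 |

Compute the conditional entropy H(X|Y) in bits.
0.8233 bits

H(X|Y) = H(X,Y) - H(Y)

H(X,Y) = -Σ_{x,y} P(x,y) log₂ P(x,y). Per-cell terms -P(x,y)·log₂P(x,y):
  X=0: 0.50055, 0.36216, 0.41690
  X=1: 0.29588, 0.52868, 0.24091
Sum of the 6 terms: H(X,Y) = 2.3451 bits

Marginal of Y (column sums):
  P(Y=0) = 0.251 + 0.082 = 0.333
  P(Y=1) = 0.117 + 0.336 = 0.453
  P(Y=2) = 0.155 + 0.059 = 0.214
H(Y) = -[0.333·log₂(0.333) + 0.453·log₂(0.453) + 0.214·log₂(0.214)]
  = 0.52827 + 0.51751 + 0.47600 = 1.5218 bits

H(X|Y) = H(X,Y) - H(Y) = 2.3451 - 1.5218 = 0.8233 bits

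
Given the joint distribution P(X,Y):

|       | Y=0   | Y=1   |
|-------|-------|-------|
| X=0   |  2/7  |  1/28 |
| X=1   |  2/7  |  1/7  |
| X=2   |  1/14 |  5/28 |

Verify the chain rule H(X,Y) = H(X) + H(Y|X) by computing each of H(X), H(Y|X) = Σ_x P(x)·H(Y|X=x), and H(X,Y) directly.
H(X) = 1.5502 bits, H(Y|X) = 0.7711 bits, H(X,Y) = 2.3213 bits

Marginal of X (row sums):
  P(X=0) = 2/7 + 1/28 = 9/28
  P(X=1) = 2/7 + 1/7 = 3/7
  P(X=2) = 1/14 + 5/28 = 1/4
H(X) = -[(9/28)·log₂(9/28) + (3/7)·log₂(3/7) + (1/4)·log₂(1/4)]
  = 0.52632 + 0.52388 + 0.50000 = 1.5502 bits

H(Y|X) = Σ_x P(x)·H(Y|X=x):
  X=0: P(X=0) = 9/28, P(Y|X=0) = (8/9, 1/9) → H(Y|X=0) = 0.50326
  X=1: P(X=1) = 3/7, P(Y|X=1) = (2/3, 1/3) → H(Y|X=1) = 0.91830
  X=2: P(X=2) = 1/4, P(Y|X=2) = (2/7, 5/7) → H(Y|X=2) = 0.86312
H(Y|X) = (9/28)·0.50326 + (3/7)·0.91830 + (1/4)·0.86312 = 0.7711 bits

H(X,Y) = -Σ_{x,y} P(x,y) log₂ P(x,y). Per-cell terms -P(x,y)·log₂P(x,y):
  X=0: 0.51639, 0.17169
  X=1: 0.51639, 0.40105
  X=2: 0.27195, 0.44383
Sum of the 6 terms: H(X,Y) = 2.3213 bits

Chain rule check:
  H(X) + H(Y|X) = 1.5502 + 0.7711 = 2.3213 bits
  H(X,Y) = 2.3213 bits
✓ Chain rule verified.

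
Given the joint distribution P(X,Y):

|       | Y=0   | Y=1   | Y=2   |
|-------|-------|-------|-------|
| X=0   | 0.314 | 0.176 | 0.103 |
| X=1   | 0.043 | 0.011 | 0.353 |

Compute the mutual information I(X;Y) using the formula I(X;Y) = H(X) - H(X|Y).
0.3736 bits

I(X;Y) = H(X) - H(X|Y)

Marginal of X (row sums):
  P(X=0) = 0.314 + 0.176 + 0.103 = 0.593
  P(X=1) = 0.043 + 0.011 + 0.353 = 0.407
H(X) = -[0.593·log₂(0.593) + 0.407·log₂(0.407)]
  = 0.4471 + 0.5278 = 0.9749 bits

Marginal of Y (column sums):
  P(Y=0) = 0.314 + 0.043 = 0.357
  P(Y=1) = 0.176 + 0.011 = 0.187
  P(Y=2) = 0.103 + 0.353 = 0.456
H(X|Y) = Σ_y P(y)·H(X|Y=y):
  Y=0: P(Y=0) = 0.357, P(X|Y=0) = (314/357, 43/357) → H(X|Y=0) = 0.5306
  Y=1: P(Y=1) = 0.187, P(X|Y=1) = (16/17, 1/17) → H(X|Y=1) = 0.3228
  Y=2: P(Y=2) = 0.456, P(X|Y=2) = (103/456, 353/456) → H(X|Y=2) = 0.7708
H(X|Y) = 0.357·0.5306 + 0.187·0.3228 + 0.456·0.7708 = 0.6013 bits

I(X;Y) = H(X) - H(X|Y) = 0.9749 - 0.6013 = 0.3736 bits

Cross-check via I(X;Y) = H(X) + H(Y) - H(X,Y): computing H(Y) from the column sums and H(X,Y) from the 6 cells in the same way gives H(Y) = 1.4994 bits and H(X,Y) = 2.1007 bits, so
I(X;Y) = 0.9749 + 1.4994 - 2.1007 = 0.3736 bits ✓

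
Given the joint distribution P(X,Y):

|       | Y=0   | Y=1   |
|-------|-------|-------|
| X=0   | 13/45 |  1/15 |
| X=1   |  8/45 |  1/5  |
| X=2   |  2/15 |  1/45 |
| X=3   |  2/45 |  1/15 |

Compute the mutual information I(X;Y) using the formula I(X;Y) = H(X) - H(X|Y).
0.1146 bits

I(X;Y) = H(X) - H(X|Y)

Marginal of X (row sums):
  P(X=0) = 13/45 + 1/15 = 16/45
  P(X=1) = 8/45 + 1/5 = 17/45
  P(X=2) = 2/15 + 1/45 = 7/45
  P(X=3) = 2/45 + 1/15 = 1/9
H(X) = -[(16/45)·log₂(16/45) + (17/45)·log₂(17/45) + (7/45)·log₂(7/45) + (1/9)·log₂(1/9)]
  = 0.53044 + 0.53055 + 0.41759 + 0.35221 = 1.8308 bits

Marginal of Y (column sums):
  P(Y=0) = 13/45 + 8/45 + 2/15 + 2/45 = 29/45
  P(Y=1) = 1/15 + 1/5 + 1/45 + 1/15 = 16/45
H(X|Y) = Σ_y P(y)·H(X|Y=y):
  Y=0: P(Y=0) = 29/45, P(X|Y=0) = (13/29, 8/29, 6/29, 2/29) → H(X|Y=0) = 1.76779
  Y=1: P(Y=1) = 16/45, P(X|Y=1) = (3/16, 9/16, 1/16, 3/16) → H(X|Y=1) = 1.62256
H(X|Y) = (29/45)·1.76779 + (16/45)·1.62256 = 1.7162 bits

I(X;Y) = H(X) - H(X|Y) = 1.8308 - 1.7162 = 0.1146 bits

Cross-check via I(X;Y) = H(X) + H(Y) - H(X,Y): computing H(Y) from the column sums and H(X,Y) from the 8 cells in the same way gives H(Y) = 0.9389 bits and H(X,Y) = 2.6551 bits, so
I(X;Y) = 1.8308 + 0.9389 - 2.6551 = 0.1146 bits ✓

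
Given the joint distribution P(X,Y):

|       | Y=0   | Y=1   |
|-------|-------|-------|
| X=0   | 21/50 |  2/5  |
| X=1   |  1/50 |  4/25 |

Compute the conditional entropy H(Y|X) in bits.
0.9102 bits

H(Y|X) = H(X,Y) - H(X)

H(X,Y) = -Σ_{x,y} P(x,y) log₂ P(x,y). Per-cell terms -P(x,y)·log₂P(x,y):
  X=0: 0.5256, 0.5288
  X=1: 0.1129, 0.4230
Sum of the 4 terms: H(X,Y) = 1.5903 bits

Marginal of X (row sums):
  P(X=0) = 21/50 + 2/5 = 41/50
  P(X=1) = 1/50 + 4/25 = 9/50
H(X) = -[(41/50)·log₂(41/50) + (9/50)·log₂(9/50)]
  = 0.2348 + 0.4453 = 0.6801 bits

H(Y|X) = H(X,Y) - H(X) = 1.5903 - 0.6801 = 0.9102 bits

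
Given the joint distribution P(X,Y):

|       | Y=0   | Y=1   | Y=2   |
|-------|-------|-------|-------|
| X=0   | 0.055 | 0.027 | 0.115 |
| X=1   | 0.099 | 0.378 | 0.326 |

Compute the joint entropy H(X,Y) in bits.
2.1177 bits

H(X,Y) = -Σ_{x,y} P(x,y) log₂ P(x,y). Per-cell terms -P(x,y)·log₂P(x,y):
  X=0: 0.23014, 0.14069, 0.35883
  X=1: 0.33031, 0.53054, 0.52716
Sum of the 6 terms: H(X,Y) = 2.1177 bits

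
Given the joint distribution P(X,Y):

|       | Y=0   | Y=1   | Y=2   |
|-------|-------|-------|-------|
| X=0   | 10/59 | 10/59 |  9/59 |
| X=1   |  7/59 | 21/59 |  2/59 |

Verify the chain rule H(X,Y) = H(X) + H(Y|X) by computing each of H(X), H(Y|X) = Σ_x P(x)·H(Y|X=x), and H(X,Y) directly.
H(X) = 0.9998 bits, H(Y|X) = 1.3429 bits, H(X,Y) = 2.3427 bits

Marginal of X (row sums):
  P(X=0) = 10/59 + 10/59 + 9/59 = 29/59
  P(X=1) = 7/59 + 21/59 + 2/59 = 30/59
H(X) = -[(29/59)·log₂(29/59) + (30/59)·log₂(30/59)]
  = 0.50365 + 0.49615 = 0.9998 bits

H(Y|X) = Σ_x P(x)·H(Y|X=x):
  X=0: P(X=0) = 29/59, P(Y|X=0) = (10/29, 10/29, 9/29) → H(Y|X=0) = 1.58323
  X=1: P(X=1) = 30/59, P(Y|X=1) = (7/30, 7/10, 1/15) → H(Y|X=1) = 1.11055
H(Y|X) = (29/59)·1.58323 + (30/59)·1.11055 = 1.3429 bits

H(X,Y) = -Σ_{x,y} P(x,y) log₂ P(x,y). Per-cell terms -P(x,y)·log₂P(x,y):
  X=0: 0.43402, 0.43402, 0.41380
  X=1: 0.36486, 0.53045, 0.16551
Sum of the 6 terms: H(X,Y) = 2.3427 bits

Chain rule check:
  H(X) + H(Y|X) = 0.9998 + 1.3429 = 2.3427 bits
  H(X,Y) = 2.3427 bits
✓ Chain rule verified.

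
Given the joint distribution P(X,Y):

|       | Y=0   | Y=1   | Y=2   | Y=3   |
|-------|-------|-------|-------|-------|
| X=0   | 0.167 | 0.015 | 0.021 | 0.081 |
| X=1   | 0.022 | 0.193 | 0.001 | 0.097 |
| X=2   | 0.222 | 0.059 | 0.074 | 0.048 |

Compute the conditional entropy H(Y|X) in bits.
1.4910 bits

H(Y|X) = H(X,Y) - H(X)

H(X,Y) = -Σ_{x,y} P(x,y) log₂ P(x,y). Per-cell terms -P(x,y)·log₂P(x,y):
  X=0: 0.4312, 0.0909, 0.1170, 0.2937
  X=1: 0.1211, 0.4581, 0.0100, 0.3265
  X=2: 0.4820, 0.2409, 0.2780, 0.2103
Sum of the 12 terms: H(X,Y) = 3.0597 bits

Marginal of X (row sums):
  P(X=0) = 0.167 + 0.015 + 0.021 + 0.081 = 0.284
  P(X=1) = 0.022 + 0.193 + 0.001 + 0.097 = 0.313
  P(X=2) = 0.222 + 0.059 + 0.074 + 0.048 = 0.403
H(X) = -[0.284·log₂(0.284) + 0.313·log₂(0.313) + 0.403·log₂(0.403)]
  = 0.5158 + 0.5245 + 0.5284 = 1.5687 bits

H(Y|X) = H(X,Y) - H(X) = 3.0597 - 1.5687 = 1.4910 bits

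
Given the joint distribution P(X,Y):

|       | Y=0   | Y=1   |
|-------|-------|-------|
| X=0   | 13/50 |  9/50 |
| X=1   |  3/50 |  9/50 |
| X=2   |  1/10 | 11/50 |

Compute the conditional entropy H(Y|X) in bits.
0.9109 bits

H(Y|X) = H(X,Y) - H(X)

H(X,Y) = -Σ_{x,y} P(x,y) log₂ P(x,y). Per-cell terms -P(x,y)·log₂P(x,y):
  X=0: 0.50529, 0.44531
  X=1: 0.24353, 0.44531
  X=2: 0.33219, 0.48057
Sum of the 6 terms: H(X,Y) = 2.4522 bits

Marginal of X (row sums):
  P(X=0) = 13/50 + 9/50 = 11/25
  P(X=1) = 3/50 + 9/50 = 6/25
  P(X=2) = 1/10 + 11/50 = 8/25
H(X) = -[(11/25)·log₂(11/25) + (6/25)·log₂(6/25) + (8/25)·log₂(8/25)]
  = 0.52115 + 0.49413 + 0.52603 = 1.5413 bits

H(Y|X) = H(X,Y) - H(X) = 2.4522 - 1.5413 = 0.9109 bits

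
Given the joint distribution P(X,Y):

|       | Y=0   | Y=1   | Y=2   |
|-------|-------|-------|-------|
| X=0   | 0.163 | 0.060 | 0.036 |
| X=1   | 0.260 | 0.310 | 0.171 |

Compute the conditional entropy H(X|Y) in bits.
0.7814 bits

H(X|Y) = H(X,Y) - H(Y)

H(X,Y) = -Σ_{x,y} P(x,y) log₂ P(x,y). Per-cell terms -P(x,y)·log₂P(x,y):
  X=0: 0.426580, 0.243534, 0.172651
  X=1: 0.505288, 0.523795, 0.435696
Sum of the 6 terms: H(X,Y) = 2.30754 bits

Marginal of Y (column sums):
  P(Y=0) = 0.163 + 0.260 = 0.423
  P(Y=1) = 0.060 + 0.310 = 0.370
  P(Y=2) = 0.036 + 0.171 = 0.207
H(Y) = -[0.423·log₂(0.423) + 0.370·log₂(0.370) + 0.207·log₂(0.207)]
  = 0.525057 + 0.530729 + 0.470366 = 1.52615 bits

H(X|Y) = H(X,Y) - H(Y) = 2.30754 - 1.52615 = 0.7814 bits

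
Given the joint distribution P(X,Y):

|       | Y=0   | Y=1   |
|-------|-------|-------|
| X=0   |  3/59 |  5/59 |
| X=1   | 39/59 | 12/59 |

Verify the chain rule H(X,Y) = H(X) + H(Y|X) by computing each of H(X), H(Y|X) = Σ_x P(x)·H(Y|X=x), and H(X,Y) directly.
H(X) = 0.5726 bits, H(Y|X) = 0.8098 bits, H(X,Y) = 1.3824 bits

Marginal of X (row sums):
  P(X=0) = 3/59 + 5/59 = 8/59
  P(X=1) = 39/59 + 12/59 = 51/59
H(X) = -[(8/59)·log₂(8/59) + (51/59)·log₂(51/59)]
  = 0.3909 + 0.1817 = 0.5726 bits

H(Y|X) = Σ_x P(x)·H(Y|X=x):
  X=0: P(X=0) = 8/59, P(Y|X=0) = (3/8, 5/8) → H(Y|X=0) = 0.9544
  X=1: P(X=1) = 51/59, P(Y|X=1) = (13/17, 4/17) → H(Y|X=1) = 0.7871
H(Y|X) = (8/59)·0.9544 + (51/59)·0.7871 = 0.8098 bits

H(X,Y) = -Σ_{x,y} P(x,y) log₂ P(x,y). Per-cell terms -P(x,y)·log₂P(x,y):
  X=0: 0.2185, 0.3018
  X=1: 0.3948, 0.4673
Sum of the 4 terms: H(X,Y) = 1.3824 bits

Chain rule check:
  H(X) + H(Y|X) = 0.5726 + 0.8098 = 1.3824 bits
  H(X,Y) = 1.3824 bits
✓ Chain rule verified.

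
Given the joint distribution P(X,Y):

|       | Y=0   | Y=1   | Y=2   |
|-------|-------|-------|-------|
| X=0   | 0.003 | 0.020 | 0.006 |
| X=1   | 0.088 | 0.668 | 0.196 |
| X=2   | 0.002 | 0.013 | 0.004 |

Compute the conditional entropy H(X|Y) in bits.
0.3243 bits

H(X|Y) = H(X,Y) - H(Y)

H(X,Y) = -Σ_{x,y} P(x,y) log₂ P(x,y). Per-cell terms -P(x,y)·log₂P(x,y):
  X=0: 0.025142, 0.112877, 0.044285
  X=1: 0.308559, 0.388829, 0.460811
  X=2: 0.017932, 0.081449, 0.031863
Sum of the 9 terms: H(X,Y) = 1.47175 bits

Marginal of Y (column sums):
  P(Y=0) = 0.003 + 0.088 + 0.002 = 0.093
  P(Y=1) = 0.020 + 0.668 + 0.013 = 0.701
  P(Y=2) = 0.006 + 0.196 + 0.004 = 0.206
H(Y) = -[0.093·log₂(0.093) + 0.701·log₂(0.701) + 0.206·log₂(0.206)]
  = 0.318676 + 0.359272 + 0.469532 = 1.14748 bits

H(X|Y) = H(X,Y) - H(Y) = 1.47175 - 1.14748 = 0.3243 bits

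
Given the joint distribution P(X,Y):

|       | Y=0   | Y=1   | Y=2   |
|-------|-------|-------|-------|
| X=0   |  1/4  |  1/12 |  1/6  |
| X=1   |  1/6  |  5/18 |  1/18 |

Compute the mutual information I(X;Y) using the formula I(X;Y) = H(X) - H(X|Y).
0.1337 bits

I(X;Y) = H(X) - H(X|Y)

Marginal of X (row sums):
  P(X=0) = 1/4 + 1/12 + 1/6 = 1/2
  P(X=1) = 1/6 + 5/18 + 1/18 = 1/2
H(X) = -[(1/2)·log₂(1/2) + (1/2)·log₂(1/2)]
  = 0.5000 + 0.5000 = 1.0000 bits

Marginal of Y (column sums):
  P(Y=0) = 1/4 + 1/6 = 5/12
  P(Y=1) = 1/12 + 5/18 = 13/36
  P(Y=2) = 1/6 + 1/18 = 2/9
H(X|Y) = Σ_y P(y)·H(X|Y=y):
  Y=0: P(Y=0) = 5/12, P(X|Y=0) = (3/5, 2/5) → H(X|Y=0) = 0.9710
  Y=1: P(Y=1) = 13/36, P(X|Y=1) = (3/13, 10/13) → H(X|Y=1) = 0.7793
  Y=2: P(Y=2) = 2/9, P(X|Y=2) = (3/4, 1/4) → H(X|Y=2) = 0.8113
H(X|Y) = (5/12)·0.9710 + (13/36)·0.7793 + (2/9)·0.8113 = 0.8663 bits

I(X;Y) = H(X) - H(X|Y) = 1.0000 - 0.8663 = 0.1337 bits

Cross-check via I(X;Y) = H(X) + H(Y) - H(X,Y): computing H(Y) from the column sums and H(X,Y) from the 6 cells in the same way gives H(Y) = 1.5391 bits and H(X,Y) = 2.4054 bits, so
I(X;Y) = 1.0000 + 1.5391 - 2.4054 = 0.1337 bits ✓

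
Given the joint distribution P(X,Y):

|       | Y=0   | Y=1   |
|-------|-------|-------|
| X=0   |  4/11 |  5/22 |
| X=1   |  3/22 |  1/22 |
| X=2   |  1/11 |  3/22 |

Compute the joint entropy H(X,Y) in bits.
2.3176 bits

H(X,Y) = -Σ_{x,y} P(x,y) log₂ P(x,y). Per-cell terms -P(x,y)·log₂P(x,y):
  X=0: 0.53070, 0.48580
  X=1: 0.39197, 0.20270
  X=2: 0.31449, 0.39197
Sum of the 6 terms: H(X,Y) = 2.3176 bits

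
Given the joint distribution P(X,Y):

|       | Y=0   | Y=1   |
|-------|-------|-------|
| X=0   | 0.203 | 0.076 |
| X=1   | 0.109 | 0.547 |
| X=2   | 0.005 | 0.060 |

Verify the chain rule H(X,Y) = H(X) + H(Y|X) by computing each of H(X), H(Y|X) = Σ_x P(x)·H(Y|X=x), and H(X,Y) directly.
H(X) = 1.1691 bits, H(Y|X) = 0.6868 bits, H(X,Y) = 1.8559 bits

Marginal of X (row sums):
  P(X=0) = 0.203 + 0.076 = 0.279
  P(X=1) = 0.109 + 0.547 = 0.656
  P(X=2) = 0.005 + 0.060 = 0.065
H(X) = -[0.279·log₂(0.279) + 0.656·log₂(0.656) + 0.065·log₂(0.065)]
  = 0.5138 + 0.3990 + 0.2563 = 1.1691 bits

H(Y|X) = Σ_x P(x)·H(Y|X=x):
  X=0: P(X=0) = 0.279, P(Y|X=0) = (203/279, 76/279) → H(Y|X=0) = 0.8449
  X=1: P(X=1) = 0.656, P(Y|X=1) = (109/656, 547/656) → H(Y|X=1) = 0.6488
  X=2: P(X=2) = 0.065, P(Y|X=2) = (1/13, 12/13) → H(Y|X=2) = 0.3912
H(Y|X) = 0.279·0.8449 + 0.656·0.6488 + 0.065·0.3912 = 0.6868 bits

H(X,Y) = -Σ_{x,y} P(x,y) log₂ P(x,y). Per-cell terms -P(x,y)·log₂P(x,y):
  X=0: 0.4670, 0.2826
  X=1: 0.3485, 0.4761
  X=2: 0.0382, 0.2435
Sum of the 6 terms: H(X,Y) = 1.8559 bits

Chain rule check:
  H(X) + H(Y|X) = 1.1691 + 0.6868 = 1.8559 bits
  H(X,Y) = 1.8559 bits
✓ Chain rule verified.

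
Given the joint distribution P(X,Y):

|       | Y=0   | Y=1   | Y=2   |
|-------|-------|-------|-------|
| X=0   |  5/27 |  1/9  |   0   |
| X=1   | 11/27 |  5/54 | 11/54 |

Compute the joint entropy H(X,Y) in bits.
2.1160 bits

H(X,Y) = -Σ_{x,y} P(x,y) log₂ P(x,y). Per-cell terms -P(x,y)·log₂P(x,y):
  X=0: 0.4505, 0.3522, 0.0000
  X=1: 0.5278, 0.3179, 0.4676
  (cells with P = 0 contribute 0)
Sum of the 6 terms: H(X,Y) = 2.1160 bits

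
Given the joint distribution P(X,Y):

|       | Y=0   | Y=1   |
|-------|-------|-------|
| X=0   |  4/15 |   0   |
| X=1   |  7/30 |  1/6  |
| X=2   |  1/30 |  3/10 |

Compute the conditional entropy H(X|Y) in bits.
1.1171 bits

H(X|Y) = H(X,Y) - H(Y)

H(X,Y) = -Σ_{x,y} P(x,y) log₂ P(x,y). Per-cell terms -P(x,y)·log₂P(x,y):
  X=0: 0.5085, 0.0000
  X=1: 0.4899, 0.4308
  X=2: 0.1636, 0.5211
  (cells with P = 0 contribute 0)
Sum of the 6 terms: H(X,Y) = 2.1139 bits

Marginal of Y (column sums):
  P(Y=0) = 4/15 + 7/30 + 1/30 = 8/15
  P(Y=1) = 0 + 1/6 + 3/10 = 7/15
H(Y) = -[(8/15)·log₂(8/15) + (7/15)·log₂(7/15)]
  = 0.4837 + 0.5131 = 0.9968 bits

H(X|Y) = H(X,Y) - H(Y) = 2.1139 - 0.9968 = 1.1171 bits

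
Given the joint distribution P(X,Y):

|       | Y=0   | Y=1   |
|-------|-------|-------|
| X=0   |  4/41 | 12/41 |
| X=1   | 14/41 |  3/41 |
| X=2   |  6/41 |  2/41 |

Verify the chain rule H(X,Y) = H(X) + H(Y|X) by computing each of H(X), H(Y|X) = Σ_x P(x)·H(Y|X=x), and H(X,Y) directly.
H(X) = 1.5164 bits, H(Y|X) = 0.7537 bits, H(X,Y) = 2.2701 bits

Marginal of X (row sums):
  P(X=0) = 4/41 + 12/41 = 16/41
  P(X=1) = 14/41 + 3/41 = 17/41
  P(X=2) = 6/41 + 2/41 = 8/41
H(X) = -[(16/41)·log₂(16/41) + (17/41)·log₂(17/41) + (8/41)·log₂(8/41)]
  = 0.529776 + 0.526622 + 0.460010 = 1.5164 bits

H(Y|X) = Σ_x P(x)·H(Y|X=x):
  X=0: P(X=0) = 16/41, P(Y|X=0) = (1/4, 3/4) → H(Y|X=0) = 0.811278
  X=1: P(X=1) = 17/41, P(Y|X=1) = (14/17, 3/17) → H(Y|X=1) = 0.672295
  X=2: P(X=2) = 8/41, P(Y|X=2) = (3/4, 1/4) → H(Y|X=2) = 0.811278
H(Y|X) = (16/41)·0.811278 + (17/41)·0.672295 + (8/41)·0.811278 = 0.7537 bits

H(X,Y) = -Σ_{x,y} P(x,y) log₂ P(x,y). Per-cell terms -P(x,y)·log₂P(x,y):
  X=0: 0.327566, 0.518807
  X=1: 0.529336, 0.276043
  X=2: 0.405745, 0.212564
Sum of the 6 terms: H(X,Y) = 2.2701 bits

Chain rule check:
  H(X) + H(Y|X) = 1.5164 + 0.7537 = 2.2701 bits
  H(X,Y) = 2.2701 bits
✓ Chain rule verified.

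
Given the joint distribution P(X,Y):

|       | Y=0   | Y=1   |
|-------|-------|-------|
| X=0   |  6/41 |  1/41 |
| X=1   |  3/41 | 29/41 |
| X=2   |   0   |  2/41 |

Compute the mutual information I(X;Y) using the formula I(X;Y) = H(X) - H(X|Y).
0.3079 bits

I(X;Y) = H(X) - H(X|Y)

Marginal of X (row sums):
  P(X=0) = 6/41 + 1/41 = 7/41
  P(X=1) = 3/41 + 29/41 = 32/41
  P(X=2) = 0 + 2/41 = 2/41
H(X) = -[(7/41)·log₂(7/41) + (32/41)·log₂(32/41) + (2/41)·log₂(2/41)]
  = 0.43540 + 0.27906 + 0.21256 = 0.9270 bits

Marginal of Y (column sums):
  P(Y=0) = 6/41 + 3/41 + 0 = 9/41
  P(Y=1) = 1/41 + 29/41 + 2/41 = 32/41
H(X|Y) = Σ_y P(y)·H(X|Y=y):
  Y=0: P(Y=0) = 9/41, P(X|Y=0) = (2/3, 1/3, 0) → H(X|Y=0) = 0.91830
  Y=1: P(Y=1) = 32/41, P(X|Y=1) = (1/32, 29/32, 1/16) → H(X|Y=1) = 0.53495
H(X|Y) = (9/41)·0.91830 + (32/41)·0.53495 = 0.6191 bits

I(X;Y) = H(X) - H(X|Y) = 0.9270 - 0.6191 = 0.3079 bits

Cross-check via I(X;Y) = H(X) + H(Y) - H(X,Y): computing H(Y) from the column sums and H(X,Y) from the 6 cells in the same way gives H(Y) = 0.7593 bits and H(X,Y) = 1.3784 bits, so
I(X;Y) = 0.9270 + 0.7593 - 1.3784 = 0.3079 bits ✓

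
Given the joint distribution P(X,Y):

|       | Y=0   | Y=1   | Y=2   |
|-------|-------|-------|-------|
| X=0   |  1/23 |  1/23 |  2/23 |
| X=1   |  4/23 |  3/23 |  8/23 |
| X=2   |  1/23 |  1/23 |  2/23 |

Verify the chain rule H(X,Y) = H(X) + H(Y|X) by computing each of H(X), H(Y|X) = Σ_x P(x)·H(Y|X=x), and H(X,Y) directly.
H(X) = 1.2799 bits, H(Y|X) = 1.4717 bits, H(X,Y) = 2.7516 bits

Marginal of X (row sums):
  P(X=0) = 1/23 + 1/23 + 2/23 = 4/23
  P(X=1) = 4/23 + 3/23 + 8/23 = 15/23
  P(X=2) = 1/23 + 1/23 + 2/23 = 4/23
H(X) = -[(4/23)·log₂(4/23) + (15/23)·log₂(15/23) + (4/23)·log₂(4/23)]
  = 0.43888 + 0.40218 + 0.43888 = 1.2799 bits

H(Y|X) = Σ_x P(x)·H(Y|X=x):
  X=0: P(X=0) = 4/23, P(Y|X=0) = (1/4, 1/4, 1/2) → H(Y|X=0) = 1.50000
  X=1: P(X=1) = 15/23, P(Y|X=1) = (4/15, 1/5, 8/15) → H(Y|X=1) = 1.45656
  X=2: P(X=2) = 4/23, P(Y|X=2) = (1/4, 1/4, 1/2) → H(Y|X=2) = 1.50000
H(Y|X) = (4/23)·1.50000 + (15/23)·1.45656 + (4/23)·1.50000 = 1.4717 bits

H(X,Y) = -Σ_{x,y} P(x,y) log₂ P(x,y). Per-cell terms -P(x,y)·log₂P(x,y):
  X=0: 0.19668, 0.19668, 0.30640
  X=1: 0.43888, 0.38330, 0.52993
  X=2: 0.19668, 0.19668, 0.30640
Sum of the 9 terms: H(X,Y) = 2.7516 bits

Chain rule check:
  H(X) + H(Y|X) = 1.2799 + 1.4717 = 2.7516 bits
  H(X,Y) = 2.7516 bits
✓ Chain rule verified.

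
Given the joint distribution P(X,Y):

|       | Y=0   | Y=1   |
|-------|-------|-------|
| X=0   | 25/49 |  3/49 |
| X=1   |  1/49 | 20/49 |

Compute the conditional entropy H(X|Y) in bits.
0.3870 bits

H(X|Y) = H(X,Y) - H(Y)

H(X,Y) = -Σ_{x,y} P(x,y) log₂ P(x,y). Per-cell terms -P(x,y)·log₂P(x,y):
  X=0: 0.4953, 0.2467
  X=1: 0.1146, 0.5277
Sum of the 4 terms: H(X,Y) = 1.3843 bits

Marginal of Y (column sums):
  P(Y=0) = 25/49 + 1/49 = 26/49
  P(Y=1) = 3/49 + 20/49 = 23/49
H(Y) = -[(26/49)·log₂(26/49) + (23/49)·log₂(23/49)]
  = 0.4851 + 0.5122 = 0.9973 bits

H(X|Y) = H(X,Y) - H(Y) = 1.3843 - 0.9973 = 0.3870 bits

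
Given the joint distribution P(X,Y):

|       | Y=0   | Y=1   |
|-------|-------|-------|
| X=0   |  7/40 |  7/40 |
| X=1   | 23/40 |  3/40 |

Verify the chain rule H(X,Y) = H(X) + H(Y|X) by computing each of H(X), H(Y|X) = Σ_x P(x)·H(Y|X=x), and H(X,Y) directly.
H(X) = 0.9341 bits, H(Y|X) = 0.6854 bits, H(X,Y) = 1.6194 bits

Marginal of X (row sums):
  P(X=0) = 7/40 + 7/40 = 7/20
  P(X=1) = 23/40 + 3/40 = 13/20
H(X) = -[(7/20)·log₂(7/20) + (13/20)·log₂(13/20)]
  = 0.53010 + 0.40397 = 0.9341 bits

H(Y|X) = Σ_x P(x)·H(Y|X=x):
  X=0: P(X=0) = 7/20, P(Y|X=0) = (1/2, 1/2) → H(Y|X=0) = 1.00000
  X=1: P(X=1) = 13/20, P(Y|X=1) = (23/26, 3/26) → H(Y|X=1) = 0.51595
H(Y|X) = (7/20)·1.00000 + (13/20)·0.51595 = 0.6854 bits

H(X,Y) = -Σ_{x,y} P(x,y) log₂ P(x,y). Per-cell terms -P(x,y)·log₂P(x,y):
  X=0: 0.44005, 0.44005
  X=1: 0.45906, 0.28027
Sum of the 4 terms: H(X,Y) = 1.6194 bits

Chain rule check:
  H(X) + H(Y|X) = 0.9341 + 0.6854 = 1.6195 bits
  H(X,Y) = 1.6194 bits
✓ Chain rule verified (Δ = 0.0001 is 4-dp rounding noise: each of the three values was rounded independently).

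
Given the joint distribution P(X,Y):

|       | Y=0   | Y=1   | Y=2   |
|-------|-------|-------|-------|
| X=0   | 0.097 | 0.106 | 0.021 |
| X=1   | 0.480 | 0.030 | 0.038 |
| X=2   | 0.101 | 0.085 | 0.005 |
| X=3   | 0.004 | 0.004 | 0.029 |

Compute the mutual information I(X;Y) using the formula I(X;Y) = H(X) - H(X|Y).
0.2581 bits

I(X;Y) = H(X) - H(X|Y)

Marginal of X (row sums):
  P(X=0) = 0.097 + 0.106 + 0.021 = 0.224
  P(X=1) = 0.480 + 0.030 + 0.038 = 0.548
  P(X=2) = 0.101 + 0.085 + 0.005 = 0.191
  P(X=3) = 0.004 + 0.004 + 0.029 = 0.037
H(X) = -[0.224·log₂(0.224) + 0.548·log₂(0.548) + 0.191·log₂(0.191) + 0.037·log₂(0.037)]
  = 0.48349 + 0.47553 + 0.45618 + 0.17598 = 1.59118 bits

Marginal of Y (column sums):
  P(Y=0) = 0.097 + 0.480 + 0.101 + 0.004 = 0.682
  P(Y=1) = 0.106 + 0.030 + 0.085 + 0.004 = 0.225
  P(Y=2) = 0.021 + 0.038 + 0.005 + 0.029 = 0.093
H(X|Y) = Σ_y P(y)·H(X|Y=y):
  Y=0: P(Y=0) = 0.682, P(X|Y=0) = (97/682, 240/341, 101/682, 2/341) → H(X|Y=0) = 1.20838
  Y=1: P(Y=1) = 0.225, P(X|Y=1) = (106/225, 2/15, 17/45, 4/225) → H(X|Y=1) = 1.53305
  Y=2: P(Y=2) = 0.093, P(X|Y=2) = (7/31, 38/93, 5/93, 29/93) → H(X|Y=2) = 1.76334
H(X|Y) = 0.682·1.20838 + 0.225·1.53305 + 0.093·1.76334 = 1.33304 bits

I(X;Y) = H(X) - H(X|Y) = 1.59118 - 1.33304 = 0.2581 bits

Cross-check via I(X;Y) = H(X) + H(Y) - H(X,Y): computing H(Y) from the column sums and H(X,Y) from the 12 cells in the same way gives H(Y) = 1.17945 bits and H(X,Y) = 2.51249 bits, so
I(X;Y) = 1.59118 + 1.17945 - 2.51249 = 0.2581 bits ✓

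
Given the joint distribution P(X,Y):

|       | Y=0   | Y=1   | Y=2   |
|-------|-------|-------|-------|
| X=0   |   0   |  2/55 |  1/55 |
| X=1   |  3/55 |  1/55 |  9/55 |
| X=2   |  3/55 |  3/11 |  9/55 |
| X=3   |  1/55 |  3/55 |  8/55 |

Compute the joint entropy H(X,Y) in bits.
2.9463 bits

H(X,Y) = -Σ_{x,y} P(x,y) log₂ P(x,y). Per-cell terms -P(x,y)·log₂P(x,y):
  X=0: 0.0000, 0.1739, 0.1051
  X=1: 0.2289, 0.1051, 0.4273
  X=2: 0.2289, 0.5112, 0.4273
  X=3: 0.1051, 0.2289, 0.4046
  (cells with P = 0 contribute 0)
Sum of the 12 terms: H(X,Y) = 2.9463 bits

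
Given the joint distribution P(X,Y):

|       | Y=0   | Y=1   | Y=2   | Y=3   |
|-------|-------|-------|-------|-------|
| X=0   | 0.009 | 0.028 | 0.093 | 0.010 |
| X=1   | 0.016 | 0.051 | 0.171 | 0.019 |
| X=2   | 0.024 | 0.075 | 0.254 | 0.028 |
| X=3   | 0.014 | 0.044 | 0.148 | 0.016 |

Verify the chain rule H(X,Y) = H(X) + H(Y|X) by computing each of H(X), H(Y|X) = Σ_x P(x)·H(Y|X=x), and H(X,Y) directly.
H(X) = 1.9133 bits, H(Y|X) = 1.3801 bits, H(X,Y) = 3.2934 bits

Marginal of X (row sums):
  P(X=0) = 0.009 + 0.028 + 0.093 + 0.010 = 0.140
  P(X=1) = 0.016 + 0.051 + 0.171 + 0.019 = 0.257
  P(X=2) = 0.024 + 0.075 + 0.254 + 0.028 = 0.381
  P(X=3) = 0.014 + 0.044 + 0.148 + 0.016 = 0.222
H(X) = -[0.140·log₂(0.140) + 0.257·log₂(0.257) + 0.381·log₂(0.381) + 0.222·log₂(0.222)]
  = 0.3971 + 0.5038 + 0.5304 + 0.4820 = 1.9133 bits

H(Y|X) = Σ_x P(x)·H(Y|X=x):
  X=0: P(X=0) = 0.140, P(Y|X=0) = (9/140, 1/5, 93/140, 1/14) → H(Y|X=0) = 1.3829
  X=1: P(X=1) = 0.257, P(Y|X=1) = (16/257, 51/257, 171/257, 19/257) → H(Y|X=1) = 1.3813
  X=2: P(X=2) = 0.381, P(Y|X=2) = (8/127, 25/127, 2/3, 28/381) → H(Y|X=2) = 1.3796
  X=3: P(X=3) = 0.222, P(Y|X=3) = (7/111, 22/111, 2/3, 8/111) → H(Y|X=3) = 1.3777
H(Y|X) = 0.140·1.3829 + 0.257·1.3813 + 0.381·1.3796 + 0.222·1.3777 = 1.3801 bits

H(X,Y) = -Σ_{x,y} P(x,y) log₂ P(x,y). Per-cell terms -P(x,y)·log₂P(x,y):
  X=0: 0.0612, 0.1444, 0.3187, 0.0664
  X=1: 0.0955, 0.2190, 0.4357, 0.1086
  X=2: 0.1291, 0.2803, 0.5022, 0.1444
  X=3: 0.0862, 0.1983, 0.4079, 0.0955
Sum of the 16 terms: H(X,Y) = 3.2934 bits

Chain rule check:
  H(X) + H(Y|X) = 1.9133 + 1.3801 = 3.2934 bits
  H(X,Y) = 3.2934 bits
✓ Chain rule verified.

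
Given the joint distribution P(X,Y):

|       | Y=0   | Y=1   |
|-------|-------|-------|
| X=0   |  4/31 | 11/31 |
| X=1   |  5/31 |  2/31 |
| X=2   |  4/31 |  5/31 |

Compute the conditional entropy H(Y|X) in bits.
0.8875 bits

H(Y|X) = H(X,Y) - H(X)

H(X,Y) = -Σ_{x,y} P(x,y) log₂ P(x,y). Per-cell terms -P(x,y)·log₂P(x,y):
  X=0: 0.38119, 0.53040
  X=1: 0.42456, 0.25511
  X=2: 0.38119, 0.42456
Sum of the 6 terms: H(X,Y) = 2.3970 bits

Marginal of X (row sums):
  P(X=0) = 4/31 + 11/31 = 15/31
  P(X=1) = 5/31 + 2/31 = 7/31
  P(X=2) = 4/31 + 5/31 = 9/31
H(X) = -[(15/31)·log₂(15/31) + (7/31)·log₂(7/31) + (9/31)·log₂(9/31)]
  = 0.50676 + 0.48477 + 0.51801 = 1.5095 bits

H(Y|X) = H(X,Y) - H(X) = 2.3970 - 1.5095 = 0.8875 bits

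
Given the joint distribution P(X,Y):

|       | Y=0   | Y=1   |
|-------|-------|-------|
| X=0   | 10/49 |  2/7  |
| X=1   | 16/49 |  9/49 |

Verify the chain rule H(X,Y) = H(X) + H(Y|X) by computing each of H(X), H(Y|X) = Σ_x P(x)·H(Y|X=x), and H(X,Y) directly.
H(X) = 0.9997 bits, H(Y|X) = 0.9609 bits, H(X,Y) = 1.9606 bits

Marginal of X (row sums):
  P(X=0) = 10/49 + 2/7 = 24/49
  P(X=1) = 16/49 + 9/49 = 25/49
H(X) = -[(24/49)·log₂(24/49) + (25/49)·log₂(25/49)]
  = 0.5044 + 0.4953 = 0.9997 bits

H(Y|X) = Σ_x P(x)·H(Y|X=x):
  X=0: P(X=0) = 24/49, P(Y|X=0) = (5/12, 7/12) → H(Y|X=0) = 0.9799
  X=1: P(X=1) = 25/49, P(Y|X=1) = (16/25, 9/25) → H(Y|X=1) = 0.9427
H(Y|X) = (24/49)·0.9799 + (25/49)·0.9427 = 0.9609 bits

H(X,Y) = -Σ_{x,y} P(x,y) log₂ P(x,y). Per-cell terms -P(x,y)·log₂P(x,y):
  X=0: 0.4679, 0.5164
  X=1: 0.5273, 0.4490
Sum of the 4 terms: H(X,Y) = 1.9606 bits

Chain rule check:
  H(X) + H(Y|X) = 0.9997 + 0.9609 = 1.9606 bits
  H(X,Y) = 1.9606 bits
✓ Chain rule verified.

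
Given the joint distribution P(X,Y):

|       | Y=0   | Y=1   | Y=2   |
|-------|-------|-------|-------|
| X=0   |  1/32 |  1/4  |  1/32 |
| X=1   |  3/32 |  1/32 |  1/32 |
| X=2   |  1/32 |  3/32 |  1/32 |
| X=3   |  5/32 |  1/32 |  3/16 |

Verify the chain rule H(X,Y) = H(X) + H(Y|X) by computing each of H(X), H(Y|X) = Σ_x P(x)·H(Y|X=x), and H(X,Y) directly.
H(X) = 1.8919 bits, H(Y|X) = 1.2134 bits, H(X,Y) = 3.1053 bits

Marginal of X (row sums):
  P(X=0) = 1/32 + 1/4 + 1/32 = 5/16
  P(X=1) = 3/32 + 1/32 + 1/32 = 5/32
  P(X=2) = 1/32 + 3/32 + 1/32 = 5/32
  P(X=3) = 5/32 + 1/32 + 3/16 = 3/8
H(X) = -[(5/16)·log₂(5/16) + (5/32)·log₂(5/32) + (5/32)·log₂(5/32) + (3/8)·log₂(3/8)]
  = 0.52440 + 0.41845 + 0.41845 + 0.53064 = 1.8919 bits

H(Y|X) = Σ_x P(x)·H(Y|X=x):
  X=0: P(X=0) = 5/16, P(Y|X=0) = (1/10, 4/5, 1/10) → H(Y|X=0) = 0.92193
  X=1: P(X=1) = 5/32, P(Y|X=1) = (3/5, 1/5, 1/5) → H(Y|X=1) = 1.37095
  X=2: P(X=2) = 5/32, P(Y|X=2) = (1/5, 3/5, 1/5) → H(Y|X=2) = 1.37095
  X=3: P(X=3) = 3/8, P(Y|X=3) = (5/12, 1/12, 1/2) → H(Y|X=3) = 1.32501
H(Y|X) = (5/16)·0.92193 + (5/32)·1.37095 + (5/32)·1.37095 + (3/8)·1.32501 = 1.2134 bits

H(X,Y) = -Σ_{x,y} P(x,y) log₂ P(x,y). Per-cell terms -P(x,y)·log₂P(x,y):
  X=0: 0.15625, 0.50000, 0.15625
  X=1: 0.32016, 0.15625, 0.15625
  X=2: 0.15625, 0.32016, 0.15625
  X=3: 0.41845, 0.15625, 0.45282
Sum of the 12 terms: H(X,Y) = 3.1053 bits

Chain rule check:
  H(X) + H(Y|X) = 1.8919 + 1.2134 = 3.1053 bits
  H(X,Y) = 3.1053 bits
✓ Chain rule verified.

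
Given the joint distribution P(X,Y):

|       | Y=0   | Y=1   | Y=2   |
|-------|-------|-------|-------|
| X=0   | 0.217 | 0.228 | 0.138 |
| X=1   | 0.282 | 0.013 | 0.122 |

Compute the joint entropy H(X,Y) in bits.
2.3256 bits

H(X,Y) = -Σ_{x,y} P(x,y) log₂ P(x,y). Per-cell terms -P(x,y)·log₂P(x,y):
  X=0: 0.4783, 0.4863, 0.3943
  X=1: 0.5150, 0.0814, 0.3703
Sum of the 6 terms: H(X,Y) = 2.3256 bits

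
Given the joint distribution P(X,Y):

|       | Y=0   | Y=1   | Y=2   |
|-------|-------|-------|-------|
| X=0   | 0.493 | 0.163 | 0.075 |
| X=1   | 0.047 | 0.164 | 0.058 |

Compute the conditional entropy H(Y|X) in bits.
1.2432 bits

H(Y|X) = H(X,Y) - H(X)

H(X,Y) = -Σ_{x,y} P(x,y) log₂ P(x,y). Per-cell terms -P(x,y)·log₂P(x,y):
  X=0: 0.50303, 0.42658, 0.28027
  X=1: 0.20733, 0.42775, 0.23825
Sum of the 6 terms: H(X,Y) = 2.0832 bits

Marginal of X (row sums):
  P(X=0) = 0.493 + 0.163 + 0.075 = 0.731
  P(X=1) = 0.047 + 0.164 + 0.058 = 0.269
H(X) = -[0.731·log₂(0.731) + 0.269·log₂(0.269)]
  = 0.33045 + 0.50957 = 0.8400 bits

H(Y|X) = H(X,Y) - H(X) = 2.0832 - 0.8400 = 1.2432 bits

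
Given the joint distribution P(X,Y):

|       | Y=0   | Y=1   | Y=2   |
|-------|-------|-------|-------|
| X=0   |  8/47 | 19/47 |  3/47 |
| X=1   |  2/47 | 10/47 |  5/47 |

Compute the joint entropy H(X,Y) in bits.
2.2292 bits

H(X,Y) = -Σ_{x,y} P(x,y) log₂ P(x,y). Per-cell terms -P(x,y)·log₂P(x,y):
  X=0: 0.43482, 0.52822, 0.25338
  X=1: 0.19381, 0.47503, 0.34390
Sum of the 6 terms: H(X,Y) = 2.2292 bits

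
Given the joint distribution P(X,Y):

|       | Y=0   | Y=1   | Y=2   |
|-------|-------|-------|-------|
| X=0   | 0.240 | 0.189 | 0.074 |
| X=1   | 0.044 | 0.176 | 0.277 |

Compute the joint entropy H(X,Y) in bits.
2.3788 bits

H(X,Y) = -Σ_{x,y} P(x,y) log₂ P(x,y). Per-cell terms -P(x,y)·log₂P(x,y):
  X=0: 0.4941, 0.4543, 0.2780
  X=1: 0.1983, 0.4411, 0.5130
Sum of the 6 terms: H(X,Y) = 2.3788 bits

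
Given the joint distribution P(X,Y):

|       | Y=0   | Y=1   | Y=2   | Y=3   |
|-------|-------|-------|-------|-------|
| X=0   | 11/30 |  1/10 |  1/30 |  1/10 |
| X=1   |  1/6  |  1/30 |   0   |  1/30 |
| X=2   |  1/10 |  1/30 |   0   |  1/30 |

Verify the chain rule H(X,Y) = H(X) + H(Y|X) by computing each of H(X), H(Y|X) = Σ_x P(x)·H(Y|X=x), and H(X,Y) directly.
H(X) = 1.3629 bits, H(Y|X) = 1.4131 bits, H(X,Y) = 2.7760 bits

Marginal of X (row sums):
  P(X=0) = 11/30 + 1/10 + 1/30 + 1/10 = 3/5
  P(X=1) = 1/6 + 1/30 + 0 + 1/30 = 7/30
  P(X=2) = 1/10 + 1/30 + 0 + 1/30 = 1/6
H(X) = -[(3/5)·log₂(3/5) + (7/30)·log₂(7/30) + (1/6)·log₂(1/6)]
  = 0.442179 + 0.489892 + 0.430827 = 1.3629 bits

H(Y|X) = Σ_x P(x)·H(Y|X=x):
  X=0: P(X=0) = 3/5, P(Y|X=0) = (11/18, 1/6, 1/18, 1/6) → H(Y|X=0) = 1.527507
  X=1: P(X=1) = 7/30, P(Y|X=1) = (5/7, 1/7, 0, 1/7) → H(Y|X=1) = 1.148835
  X=2: P(X=2) = 1/6, P(Y|X=2) = (3/5, 1/5, 0, 1/5) → H(Y|X=2) = 1.370951
H(Y|X) = (3/5)·1.527507 + (7/30)·1.148835 + (1/6)·1.370951 = 1.4131 bits

H(X,Y) = -Σ_{x,y} P(x,y) log₂ P(x,y). Per-cell terms -P(x,y)·log₂P(x,y):
  X=0: 0.530735, 0.332193, 0.163563, 0.332193
  X=1: 0.430827, 0.163563, 0.000000, 0.163563
  X=2: 0.332193, 0.163563, 0.000000, 0.163563
  (cells with P = 0 contribute 0)
Sum of the 12 terms: H(X,Y) = 2.7760 bits

Chain rule check:
  H(X) + H(Y|X) = 1.3629 + 1.4131 = 2.7760 bits
  H(X,Y) = 2.7760 bits
✓ Chain rule verified.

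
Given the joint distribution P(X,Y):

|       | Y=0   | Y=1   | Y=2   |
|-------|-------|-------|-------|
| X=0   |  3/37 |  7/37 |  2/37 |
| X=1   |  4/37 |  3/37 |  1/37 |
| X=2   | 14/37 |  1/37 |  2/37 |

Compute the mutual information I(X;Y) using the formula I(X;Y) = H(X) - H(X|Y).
0.2380 bits

I(X;Y) = H(X) - H(X|Y)

Marginal of X (row sums):
  P(X=0) = 3/37 + 7/37 + 2/37 = 12/37
  P(X=1) = 4/37 + 3/37 + 1/37 = 8/37
  P(X=2) = 14/37 + 1/37 + 2/37 = 17/37
H(X) = -[(12/37)·log₂(12/37) + (8/37)·log₂(8/37) + (17/37)·log₂(17/37)]
  = 0.5269 + 0.4777 + 0.5155 = 1.5201 bits

Marginal of Y (column sums):
  P(Y=0) = 3/37 + 4/37 + 14/37 = 21/37
  P(Y=1) = 7/37 + 3/37 + 1/37 = 11/37
  P(Y=2) = 2/37 + 1/37 + 2/37 = 5/37
H(X|Y) = Σ_y P(y)·H(X|Y=y):
  Y=0: P(Y=0) = 21/37, P(X|Y=0) = (1/7, 4/21, 2/3) → H(X|Y=0) = 1.2467
  Y=1: P(Y=1) = 11/37, P(X|Y=1) = (7/11, 3/11, 1/11) → H(X|Y=1) = 1.2407
  Y=2: P(Y=2) = 5/37, P(X|Y=2) = (2/5, 1/5, 2/5) → H(X|Y=2) = 1.5219
H(X|Y) = (21/37)·1.2467 + (11/37)·1.2407 + (5/37)·1.5219 = 1.2821 bits

I(X;Y) = H(X) - H(X|Y) = 1.5201 - 1.2821 = 0.2380 bits

Cross-check via I(X;Y) = H(X) + H(Y) - H(X,Y): computing H(Y) from the column sums and H(X,Y) from the 9 cells in the same way gives H(Y) = 1.3743 bits and H(X,Y) = 2.6564 bits, so
I(X;Y) = 1.5201 + 1.3743 - 2.6564 = 0.2380 bits ✓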